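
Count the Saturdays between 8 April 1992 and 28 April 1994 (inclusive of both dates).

107

8 April 1992 is a Wednesday.
The range spans 751 days (inclusive of both endpoints).
751 = 7 × 107 + 2, so there are 107 full weeks plus 2 extra days.
Each full week contributes one Saturday: 107 so far.
The 2 extra days are Wednesday, Thursday — none qualify.
Total: 107 + 0 = 107.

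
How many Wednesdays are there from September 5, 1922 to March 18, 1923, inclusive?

September 5, 1922 is a Tuesday.
That's 195 days from start to end, counting both.
195 = 7 × 27 + 6, so there are 27 full weeks plus 6 extra days.
Each full week contributes one Wednesday: 27 so far.
The 6 extra days are Tue, Wed, Thu, Fri, Sat, Sun — 1 of them qualifies.
Total: 27 + 1 = 28.

28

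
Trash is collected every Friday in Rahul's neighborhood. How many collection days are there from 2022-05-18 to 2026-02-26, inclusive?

197 Fridays

2022-05-18 is a Wednesday.
From 2022-05-18 to 2026-02-26 is 1381 days inclusive.
1381 = 7 × 197 + 2, so there are 197 full weeks plus 2 extra days.
Each full week contributes one Friday: 197 so far.
The 2 extra days are Wed, Thu — none qualify.
Total: 197 + 0 = 197.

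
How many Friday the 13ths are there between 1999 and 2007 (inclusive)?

14

Friday-the-13ths by year:
1999: Aug
2000: Oct
2001: Apr, Jul
2002: Sep, Dec
2003: Jun
2004: Feb, Aug
2005: May
2006: Jan, Oct
2007: Apr, Jul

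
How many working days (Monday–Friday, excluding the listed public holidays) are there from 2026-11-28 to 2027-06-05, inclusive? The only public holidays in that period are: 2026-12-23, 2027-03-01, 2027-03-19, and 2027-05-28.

131

2026-11-28 is a Saturday.
The range spans 190 days (inclusive of both endpoints).
190 = 7 × 27 + 1, so there are 27 full weeks plus 1 extra day.
Each full week contributes 5 weekdays (Mon–Fri): 27 × 5 = 135.
The 1 extra day is Saturday — none qualify.
Total: 135 + 0 = 135.
Holidays: 2026-12-23 (Wed); 2027-03-01 (Mon); 2027-03-19 (Fri); 2027-05-28 (Fri).
All 4 holidays fall on weekdays, so subtract 4.
Business days: 135 − 4 = 131.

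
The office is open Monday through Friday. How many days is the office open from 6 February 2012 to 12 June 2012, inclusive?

92 weekdays

6 February 2012 is a Monday.
That's 128 days from start to end, counting both.
128 = 7 × 18 + 2, so there are 18 full weeks plus 2 extra days.
Each full week contributes 5 weekdays (Mon–Fri): 18 × 5 = 90.
The 2 extra days are Monday, Tuesday — 2 of them qualify.
Total: 90 + 2 = 92.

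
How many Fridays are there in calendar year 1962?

Jan 1, 1962 is a Monday.
The range spans 365 days (inclusive of both endpoints).
365 = 7 × 52 + 1, so there are 52 full weeks plus 1 extra day.
Each full week contributes one Friday: 52 so far.
The 1 extra day is Monday — none qualify.
Total: 52 + 0 = 52.

52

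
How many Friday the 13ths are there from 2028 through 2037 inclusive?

17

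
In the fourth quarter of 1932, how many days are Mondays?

Oct 1, 1932 is a Saturday.
The range spans 92 days (inclusive of both endpoints).
92 = 7 × 13 + 1, so there are 13 full weeks plus 1 extra day.
Each full week contributes one Monday: 13 so far.
The 1 extra day is Saturday — none qualify.
Total: 13 + 0 = 13.

13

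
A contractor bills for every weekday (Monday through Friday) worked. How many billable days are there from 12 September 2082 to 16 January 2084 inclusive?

350 weekdays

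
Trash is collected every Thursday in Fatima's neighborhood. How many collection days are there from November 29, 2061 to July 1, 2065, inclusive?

November 29, 2061 is a Tuesday.
That's 1311 days from start to end, counting both.
1311 = 7 × 187 + 2, so there are 187 full weeks plus 2 extra days.
Each full week contributes one Thursday: 187 so far.
The 2 extra days are Tue, Wed — none qualify.
Total: 187 + 0 = 187.

187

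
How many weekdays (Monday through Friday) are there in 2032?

January 1, 2032 is a Thursday.
From January 1, 2032 to December 31, 2032 is 366 days inclusive.
366 = 7 × 52 + 2, so there are 52 full weeks plus 2 extra days.
Each full week contributes 5 weekdays (Mon–Fri): 52 × 5 = 260.
The 2 extra days are Thu, Fri — 2 of them qualify.
Total: 260 + 2 = 262.

262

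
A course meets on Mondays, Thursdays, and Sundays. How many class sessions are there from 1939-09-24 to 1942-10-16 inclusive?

480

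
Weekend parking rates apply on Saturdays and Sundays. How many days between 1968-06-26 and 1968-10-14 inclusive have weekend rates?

32

1968-06-26 is a Wednesday.
That's 111 days from start to end, counting both.
111 = 7 × 15 + 6, so there are 15 full weeks plus 6 extra days.
Each full week contributes 2 weekend days (Sat, Sun): 15 × 2 = 30.
The 6 extra days are Wednesday, Thursday, Friday, Saturday, Sunday, Monday — 2 of them qualify.
Total: 30 + 2 = 32.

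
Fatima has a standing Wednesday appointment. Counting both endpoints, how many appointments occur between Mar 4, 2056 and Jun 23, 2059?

Mar 4, 2056 is a Saturday.
That's 1207 days from start to end, counting both.
1207 = 7 × 172 + 3, so there are 172 full weeks plus 3 extra days.
Each full week contributes one Wednesday: 172 so far.
The 3 extra days are Sat, Sun, Mon — none qualify.
Total: 172 + 0 = 172.

172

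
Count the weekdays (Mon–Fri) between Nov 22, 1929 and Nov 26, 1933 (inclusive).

Nov 22, 1929 is a Friday.
From Nov 22, 1929 to Nov 26, 1933 is 1466 days inclusive.
1466 = 7 × 209 + 3, so there are 209 full weeks plus 3 extra days.
Each full week contributes 5 weekdays (Mon–Fri): 209 × 5 = 1045.
The 3 extra days are Friday, Saturday, Sunday — 1 of them qualifies.
Total: 1045 + 1 = 1046.

1046 weekdays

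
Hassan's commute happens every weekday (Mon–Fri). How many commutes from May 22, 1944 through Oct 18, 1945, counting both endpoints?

May 22, 1944 is a Monday.
That's 515 days from start to end, counting both.
515 = 7 × 73 + 4, so there are 73 full weeks plus 4 extra days.
Each full week contributes 5 weekdays (Mon–Fri): 73 × 5 = 365.
The 4 extra days are Mon, Tue, Wed, Thu — 4 of them qualify.
Total: 365 + 4 = 369.

369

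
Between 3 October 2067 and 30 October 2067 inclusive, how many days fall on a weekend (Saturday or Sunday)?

8

3 October 2067 is a Monday.
From 3 October 2067 to 30 October 2067 is 28 days inclusive.
28 = 7 × 4, so the span is exactly 4 full weeks.
Each full week contributes 2 weekend days (Sat, Sun): 4 × 2 = 8.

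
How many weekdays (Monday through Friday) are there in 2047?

2047-01-01 is a Tuesday.
The range spans 365 days (inclusive of both endpoints).
365 = 7 × 52 + 1, so there are 52 full weeks plus 1 extra day.
Each full week contributes 5 weekdays (Mon–Fri): 52 × 5 = 260.
The 1 extra day is Tuesday — 1 of them qualifies.
Total: 260 + 1 = 261.

261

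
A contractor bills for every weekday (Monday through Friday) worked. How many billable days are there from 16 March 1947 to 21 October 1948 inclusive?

419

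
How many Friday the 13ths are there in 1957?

2

The 13th falls on a Friday when the month's 13th has weekday Fri.
Jan 13 is Sun; Feb 13 is Wed; Mar 13 is Wed; Apr 13 is Sat; May 13 is Mon; Jun 13 is Thu; Jul 13 is Sat; Aug 13 is Tue; Sep 13 is Fri ✓; Oct 13 is Sun; Nov 13 is Wed; Dec 13 is Fri ✓.
Friday the 13ths: Sep, Dec.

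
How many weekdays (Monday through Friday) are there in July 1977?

July 1, 1977 is a Friday.
That's 31 days from start to end, counting both.
31 = 7 × 4 + 3, so there are 4 full weeks plus 3 extra days.
Each full week contributes 5 weekdays (Mon–Fri): 4 × 5 = 20.
The 3 extra days are Friday, Saturday, Sunday — 1 of them qualifies.
Total: 20 + 1 = 21.

21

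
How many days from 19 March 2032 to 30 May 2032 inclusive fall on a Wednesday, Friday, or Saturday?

19 March 2032 is a Friday.
That's 73 days from start to end, counting both.
73 = 7 × 10 + 3, so there are 10 full weeks plus 3 extra days.
Each full week contributes 3 days from the set (Wed, Fri, Sat): 10 × 3 = 30.
The 3 extra days are Friday, Saturday, Sunday — 2 of them qualify.
Total: 30 + 2 = 32.

32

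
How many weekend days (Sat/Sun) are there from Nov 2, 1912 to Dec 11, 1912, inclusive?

Nov 2, 1912 is a Saturday.
From Nov 2, 1912 to Dec 11, 1912 is 40 days inclusive.
40 = 7 × 5 + 5, so there are 5 full weeks plus 5 extra days.
Each full week contributes 2 weekend days (Sat, Sun): 5 × 2 = 10.
The 5 extra days are Sat, Sun, Mon, Tue, Wed — 2 of them qualify.
Total: 10 + 2 = 12.

12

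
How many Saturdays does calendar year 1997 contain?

1 January 1997 is a Wednesday.
From 1 January 1997 to 31 December 1997 is 365 days inclusive.
365 = 7 × 52 + 1, so there are 52 full weeks plus 1 extra day.
Each full week contributes one Saturday: 52 so far.
The 1 extra day is Wednesday — none qualify.
Total: 52 + 0 = 52.

52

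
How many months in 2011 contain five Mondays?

4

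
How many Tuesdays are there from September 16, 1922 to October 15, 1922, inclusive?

4 Tuesdays

September 16, 1922 is a Saturday.
From September 16, 1922 to October 15, 1922 is 30 days inclusive.
30 = 7 × 4 + 2, so there are 4 full weeks plus 2 extra days.
Each full week contributes one Tuesday: 4 so far.
The 2 extra days are Saturday, Sunday — none qualify.
Total: 4 + 0 = 4.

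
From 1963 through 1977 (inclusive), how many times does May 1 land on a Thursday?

2

Day of week of May 1 in each year:
1963: Wed, 1964: Fri, 1965: Sat, 1966: Sun, 1967: Mon, 1968: Wed, 1969: Thu ✓, 1970: Fri, 1971: Sat, 1972: Mon, 1973: Tue, 1974: Wed, 1975: Thu ✓, 1976: Sat, 1977: Sun
Thursdays: 1969, 1975.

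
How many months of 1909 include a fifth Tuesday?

A month has five Tuesdays exactly when Tuesday falls within its first (length − 28) days.
Jan: 31 days, starts Fri → 5 of Fri, Sat, Sun
Feb: 28 days, starts Mon → 5 of (none)
Mar: 31 days, starts Mon → 5 of Mon, Tue, Wed ✓
Apr: 30 days, starts Thu → 5 of Thu, Fri
May: 31 days, starts Sat → 5 of Sat, Sun, Mon
Jun: 30 days, starts Tue → 5 of Tue, Wed ✓
Jul: 31 days, starts Thu → 5 of Thu, Fri, Sat
Aug: 31 days, starts Sun → 5 of Sun, Mon, Tue ✓
Sep: 30 days, starts Wed → 5 of Wed, Thu
Oct: 31 days, starts Fri → 5 of Fri, Sat, Sun
Nov: 30 days, starts Mon → 5 of Mon, Tue ✓
Dec: 31 days, starts Wed → 5 of Wed, Thu, Fri
Months with five Tuesdays: Mar, Jun, Aug, Nov.

4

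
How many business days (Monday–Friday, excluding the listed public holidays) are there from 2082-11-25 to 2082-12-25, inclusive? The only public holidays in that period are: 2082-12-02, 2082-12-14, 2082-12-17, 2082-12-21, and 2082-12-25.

2082-11-25 is a Wednesday.
From 2082-11-25 to 2082-12-25 is 31 days inclusive.
31 = 7 × 4 + 3, so there are 4 full weeks plus 3 extra days.
Each full week contributes 5 weekdays (Mon–Fri): 4 × 5 = 20.
The 3 extra days are Wednesday, Thursday, Friday — 3 of them qualify.
Total: 20 + 3 = 23.
Holidays: 2082-12-02 (Wed); 2082-12-14 (Mon); 2082-12-17 (Thu); 2082-12-21 (Mon); 2082-12-25 (Fri).
All 5 holidays fall on weekdays, so subtract 5.
Business days: 23 − 5 = 18.

18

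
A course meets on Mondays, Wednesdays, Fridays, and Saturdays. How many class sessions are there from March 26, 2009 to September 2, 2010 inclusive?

300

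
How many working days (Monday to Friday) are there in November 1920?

Nov 1, 1920 is a Monday.
That's 30 days from start to end, counting both.
30 = 7 × 4 + 2, so there are 4 full weeks plus 2 extra days.
Each full week contributes 5 weekdays (Mon–Fri): 4 × 5 = 20.
The 2 extra days are Mon, Tue — 2 of them qualify.
Total: 20 + 2 = 22.

22 weekdays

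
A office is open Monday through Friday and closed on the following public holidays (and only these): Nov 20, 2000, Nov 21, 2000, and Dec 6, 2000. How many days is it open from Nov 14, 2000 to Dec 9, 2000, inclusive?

Nov 14, 2000 is a Tuesday.
From Nov 14, 2000 to Dec 9, 2000 is 26 days inclusive.
26 = 7 × 3 + 5, so there are 3 full weeks plus 5 extra days.
Each full week contributes 5 weekdays (Mon–Fri): 3 × 5 = 15.
The 5 extra days are Tue, Wed, Thu, Fri, Sat — 4 of them qualify.
Total: 15 + 4 = 19.
Holidays: Nov 20, 2000 (Mon); Nov 21, 2000 (Tue); Dec 6, 2000 (Wed).
All 3 holidays fall on weekdays, so subtract 3.
Business days: 19 − 3 = 16.

16 working days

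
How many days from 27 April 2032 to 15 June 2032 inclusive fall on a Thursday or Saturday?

14

27 April 2032 is a Tuesday.
The range spans 50 days (inclusive of both endpoints).
50 = 7 × 7 + 1, so there are 7 full weeks plus 1 extra day.
Each full week contributes 2 days from the set (Thu, Sat): 7 × 2 = 14.
The 1 extra day is Tue — none qualify.
Total: 14 + 0 = 14.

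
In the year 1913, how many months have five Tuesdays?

A month has five Tuesdays exactly when Tuesday falls within its first (length − 28) days.
Jan: 31 days, starts Wed → 5 of Wed, Thu, Fri
Feb: 28 days, starts Sat → 5 of (none)
Mar: 31 days, starts Sat → 5 of Sat, Sun, Mon
Apr: 30 days, starts Tue → 5 of Tue, Wed ✓
May: 31 days, starts Thu → 5 of Thu, Fri, Sat
Jun: 30 days, starts Sun → 5 of Sun, Mon
Jul: 31 days, starts Tue → 5 of Tue, Wed, Thu ✓
Aug: 31 days, starts Fri → 5 of Fri, Sat, Sun
Sep: 30 days, starts Mon → 5 of Mon, Tue ✓
Oct: 31 days, starts Wed → 5 of Wed, Thu, Fri
Nov: 30 days, starts Sat → 5 of Sat, Sun
Dec: 31 days, starts Mon → 5 of Mon, Tue, Wed ✓
Months with five Tuesdays: Apr, Jul, Sep, Dec.

4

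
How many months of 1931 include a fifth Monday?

A month has five Mondays exactly when Monday falls within its first (length − 28) days.
Jan: 31 days, starts Thu → 5 of Thu, Fri, Sat
Feb: 28 days, starts Sun → 5 of (none)
Mar: 31 days, starts Sun → 5 of Sun, Mon, Tue ✓
Apr: 30 days, starts Wed → 5 of Wed, Thu
May: 31 days, starts Fri → 5 of Fri, Sat, Sun
Jun: 30 days, starts Mon → 5 of Mon, Tue ✓
Jul: 31 days, starts Wed → 5 of Wed, Thu, Fri
Aug: 31 days, starts Sat → 5 of Sat, Sun, Mon ✓
Sep: 30 days, starts Tue → 5 of Tue, Wed
Oct: 31 days, starts Thu → 5 of Thu, Fri, Sat
Nov: 30 days, starts Sun → 5 of Sun, Mon ✓
Dec: 31 days, starts Tue → 5 of Tue, Wed, Thu
Months with five Mondays: Mar, Jun, Aug, Nov.

4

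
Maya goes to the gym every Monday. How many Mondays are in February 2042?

4

Feb 1, 2042 is a Saturday.
From Feb 1, 2042 to Feb 28, 2042 is 28 days inclusive.
28 = 7 × 4, so the span is exactly 4 full weeks.
Each full week contributes one Monday: 4 so far.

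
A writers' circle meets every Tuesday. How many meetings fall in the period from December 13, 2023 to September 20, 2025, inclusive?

December 13, 2023 is a Wednesday.
From December 13, 2023 to September 20, 2025 is 648 days inclusive.
648 = 7 × 92 + 4, so there are 92 full weeks plus 4 extra days.
Each full week contributes one Tuesday: 92 so far.
The 4 extra days are Wed, Thu, Fri, Sat — none qualify.
Total: 92 + 0 = 92.

92 Tuesdays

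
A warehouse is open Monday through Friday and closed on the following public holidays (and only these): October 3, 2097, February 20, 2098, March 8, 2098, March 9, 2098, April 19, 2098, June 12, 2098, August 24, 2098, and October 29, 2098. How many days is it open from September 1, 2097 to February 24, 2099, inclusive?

September 1, 2097 is a Sunday.
From September 1, 2097 to February 24, 2099 is 542 days inclusive.
542 = 7 × 77 + 3, so there are 77 full weeks plus 3 extra days.
Each full week contributes 5 weekdays (Mon–Fri): 77 × 5 = 385.
The 3 extra days are Sunday, Monday, Tuesday — 2 of them qualify.
Total: 385 + 2 = 387.
Holidays: October 3, 2097 (Thu); February 20, 2098 (Thu); March 8, 2098 (Sat); March 9, 2098 (Sun); April 19, 2098 (Sat); June 12, 2098 (Thu); August 24, 2098 (Sun); October 29, 2098 (Wed).
4 of the 8 holidays fall on weekdays; the rest are weekends and were already excluded.
Business days: 387 − 4 = 383.

383 business days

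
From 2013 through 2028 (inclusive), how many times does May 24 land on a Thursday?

Day of week of May 24 in each year:
2013: Fri, 2014: Sat, 2015: Sun, 2016: Tue, 2017: Wed, 2018: Thu ✓, 2019: Fri, 2020: Sun, 2021: Mon, 2022: Tue, 2023: Wed, 2024: Fri, 2025: Sat, 2026: Sun, 2027: Mon, 2028: Wed
Thursdays: 2018.

1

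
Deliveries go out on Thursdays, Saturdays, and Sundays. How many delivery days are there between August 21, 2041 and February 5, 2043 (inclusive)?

229

August 21, 2041 is a Wednesday.
The range spans 534 days (inclusive of both endpoints).
534 = 7 × 76 + 2, so there are 76 full weeks plus 2 extra days.
Each full week contributes 3 days from the set (Thu, Sat, Sun): 76 × 3 = 228.
The 2 extra days are Wed, Thu — 1 of them qualifies.
Total: 228 + 1 = 229.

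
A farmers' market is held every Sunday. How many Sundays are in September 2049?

4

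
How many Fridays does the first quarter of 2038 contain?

January 1, 2038 is a Friday.
From January 1, 2038 to March 31, 2038 is 90 days inclusive.
90 = 7 × 12 + 6, so there are 12 full weeks plus 6 extra days.
Each full week contributes one Friday: 12 so far.
The 6 extra days are Fri, Sat, Sun, Mon, Tue, Wed — 1 of them qualifies.
Total: 12 + 1 = 13.

13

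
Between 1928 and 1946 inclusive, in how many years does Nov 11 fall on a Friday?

2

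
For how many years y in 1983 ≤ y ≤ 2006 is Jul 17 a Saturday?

Day of week of July 17 in each year:
1983: Sun, 1984: Tue, 1985: Wed, 1986: Thu, 1987: Fri, 1988: Sun, 1989: Mon, 1990: Tue, 1991: Wed, 1992: Fri, 1993: Sat ✓, 1994: Sun, 1995: Mon, 1996: Wed, 1997: Thu, 1998: Fri, 1999: Sat ✓, 2000: Mon, 2001: Tue, 2002: Wed, 2003: Thu, 2004: Sat ✓, 2005: Sun, 2006: Mon
Saturdays: 1993, 1999, 2004.

3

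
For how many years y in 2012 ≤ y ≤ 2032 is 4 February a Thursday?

Day of week of February 4 in each year:
2012: Sat, 2013: Mon, 2014: Tue, 2015: Wed, 2016: Thu ✓, 2017: Sat, 2018: Sun, 2019: Mon, 2020: Tue, 2021: Thu ✓, 2022: Fri, 2023: Sat, 2024: Sun, 2025: Tue, 2026: Wed, 2027: Thu ✓, 2028: Fri, 2029: Sun, 2030: Mon, 2031: Tue, 2032: Wed
Thursdays: 2016, 2021, 2027.

3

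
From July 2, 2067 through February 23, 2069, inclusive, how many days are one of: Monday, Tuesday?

172

July 2, 2067 is a Saturday.
The range spans 603 days (inclusive of both endpoints).
603 = 7 × 86 + 1, so there are 86 full weeks plus 1 extra day.
Each full week contributes 2 days from the set (Mon, Tue): 86 × 2 = 172.
The 1 extra day is Saturday — none qualify.
Total: 172 + 0 = 172.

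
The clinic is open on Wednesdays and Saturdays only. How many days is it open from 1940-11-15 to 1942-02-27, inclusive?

1940-11-15 is a Friday.
The range spans 470 days (inclusive of both endpoints).
470 = 7 × 67 + 1, so there are 67 full weeks plus 1 extra day.
Each full week contributes 2 days from the set (Wed, Sat): 67 × 2 = 134.
The 1 extra day is Friday — none qualify.
Total: 134 + 0 = 134.

134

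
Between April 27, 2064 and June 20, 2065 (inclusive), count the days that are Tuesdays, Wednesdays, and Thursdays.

180

April 27, 2064 is a Sunday.
The range spans 420 days (inclusive of both endpoints).
420 = 7 × 60, so the span is exactly 60 full weeks.
Each full week contributes 3 days from the set (Tue, Wed, Thu): 60 × 3 = 180.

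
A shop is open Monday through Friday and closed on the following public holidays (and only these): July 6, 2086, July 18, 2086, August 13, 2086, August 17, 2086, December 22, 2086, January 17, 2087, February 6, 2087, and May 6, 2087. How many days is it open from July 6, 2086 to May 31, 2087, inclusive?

July 6, 2086 is a Saturday.
The range spans 330 days (inclusive of both endpoints).
330 = 7 × 47 + 1, so there are 47 full weeks plus 1 extra day.
Each full week contributes 5 weekdays (Mon–Fri): 47 × 5 = 235.
The 1 extra day is Saturday — none qualify.
Total: 235 + 0 = 235.
Holidays: July 6, 2086 (Sat); July 18, 2086 (Thu); August 13, 2086 (Tue); August 17, 2086 (Sat); December 22, 2086 (Sun); January 17, 2087 (Fri); February 6, 2087 (Thu); May 6, 2087 (Tue).
5 of the 8 holidays fall on weekdays; the rest are weekends and were already excluded.
Business days: 235 − 5 = 230.

230 business days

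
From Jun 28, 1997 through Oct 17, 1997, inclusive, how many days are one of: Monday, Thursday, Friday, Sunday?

64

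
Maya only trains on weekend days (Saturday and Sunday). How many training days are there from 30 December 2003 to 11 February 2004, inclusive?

30 December 2003 is a Tuesday.
That's 44 days from start to end, counting both.
44 = 7 × 6 + 2, so there are 6 full weeks plus 2 extra days.
Each full week contributes 2 weekend days (Sat, Sun): 6 × 2 = 12.
The 2 extra days are Tue, Wed — none qualify.
Total: 12 + 0 = 12.

12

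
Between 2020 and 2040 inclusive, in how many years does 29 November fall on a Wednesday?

3

Day of week of November 29 in each year:
2020: Sun, 2021: Mon, 2022: Tue, 2023: Wed ✓, 2024: Fri, 2025: Sat, 2026: Sun, 2027: Mon, 2028: Wed ✓, 2029: Thu, 2030: Fri, 2031: Sat, 2032: Mon, 2033: Tue, 2034: Wed ✓, 2035: Thu, 2036: Sat, 2037: Sun, 2038: Mon, 2039: Tue, 2040: Thu
Wednesdays: 2023, 2028, 2034.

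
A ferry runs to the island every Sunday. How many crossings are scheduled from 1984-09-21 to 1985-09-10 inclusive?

51

1984-09-21 is a Friday.
The range spans 355 days (inclusive of both endpoints).
355 = 7 × 50 + 5, so there are 50 full weeks plus 5 extra days.
Each full week contributes one Sunday: 50 so far.
The 5 extra days are Friday, Saturday, Sunday, Monday, Tuesday — 1 of them qualifies.
Total: 50 + 1 = 51.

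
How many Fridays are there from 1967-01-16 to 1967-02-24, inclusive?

6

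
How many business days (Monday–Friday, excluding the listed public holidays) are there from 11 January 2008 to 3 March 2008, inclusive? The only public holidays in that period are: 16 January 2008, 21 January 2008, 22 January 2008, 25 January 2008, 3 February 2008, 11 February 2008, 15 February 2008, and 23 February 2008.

31 business days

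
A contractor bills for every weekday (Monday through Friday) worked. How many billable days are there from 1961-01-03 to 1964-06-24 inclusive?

907

1961-01-03 is a Tuesday.
From 1961-01-03 to 1964-06-24 is 1269 days inclusive.
1269 = 7 × 181 + 2, so there are 181 full weeks plus 2 extra days.
Each full week contributes 5 weekdays (Mon–Fri): 181 × 5 = 905.
The 2 extra days are Tue, Wed — 2 of them qualify.
Total: 905 + 2 = 907.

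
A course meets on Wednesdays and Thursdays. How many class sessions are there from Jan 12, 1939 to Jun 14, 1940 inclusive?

Jan 12, 1939 is a Thursday.
That's 520 days from start to end, counting both.
520 = 7 × 74 + 2, so there are 74 full weeks plus 2 extra days.
Each full week contributes 2 days from the set (Wed, Thu): 74 × 2 = 148.
The 2 extra days are Thu, Fri — 1 of them qualifies.
Total: 148 + 1 = 149.

149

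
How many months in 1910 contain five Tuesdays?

A month has five Tuesdays exactly when Tuesday falls within its first (length − 28) days.
Jan: 31 days, starts Sat → 5 of Sat, Sun, Mon
Feb: 28 days, starts Tue → 5 of (none)
Mar: 31 days, starts Tue → 5 of Tue, Wed, Thu ✓
Apr: 30 days, starts Fri → 5 of Fri, Sat
May: 31 days, starts Sun → 5 of Sun, Mon, Tue ✓
Jun: 30 days, starts Wed → 5 of Wed, Thu
Jul: 31 days, starts Fri → 5 of Fri, Sat, Sun
Aug: 31 days, starts Mon → 5 of Mon, Tue, Wed ✓
Sep: 30 days, starts Thu → 5 of Thu, Fri
Oct: 31 days, starts Sat → 5 of Sat, Sun, Mon
Nov: 30 days, starts Tue → 5 of Tue, Wed ✓
Dec: 31 days, starts Thu → 5 of Thu, Fri, Sat
Months with five Tuesdays: Mar, May, Aug, Nov.

4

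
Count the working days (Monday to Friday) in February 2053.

Feb 1, 2053 is a Saturday.
That's 28 days from start to end, counting both.
28 = 7 × 4, so the span is exactly 4 full weeks.
Each full week contributes 5 weekdays (Mon–Fri): 4 × 5 = 20.

20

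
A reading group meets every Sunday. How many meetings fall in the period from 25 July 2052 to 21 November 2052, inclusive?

25 July 2052 is a Thursday.
From 25 July 2052 to 21 November 2052 is 120 days inclusive.
120 = 7 × 17 + 1, so there are 17 full weeks plus 1 extra day.
Each full week contributes one Sunday: 17 so far.
The 1 extra day is Thursday — none qualify.
Total: 17 + 0 = 17.

17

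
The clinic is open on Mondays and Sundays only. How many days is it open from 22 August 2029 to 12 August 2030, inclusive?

102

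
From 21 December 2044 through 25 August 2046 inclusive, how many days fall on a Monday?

87

21 December 2044 is a Wednesday.
The range spans 613 days (inclusive of both endpoints).
613 = 7 × 87 + 4, so there are 87 full weeks plus 4 extra days.
Each full week contributes one Monday: 87 so far.
The 4 extra days are Wednesday, Thursday, Friday, Saturday — none qualify.
Total: 87 + 0 = 87.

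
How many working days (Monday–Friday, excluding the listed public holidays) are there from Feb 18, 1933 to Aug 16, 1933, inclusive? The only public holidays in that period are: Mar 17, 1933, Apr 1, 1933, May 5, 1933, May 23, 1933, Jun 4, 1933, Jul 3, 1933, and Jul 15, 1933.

Feb 18, 1933 is a Saturday.
The range spans 180 days (inclusive of both endpoints).
180 = 7 × 25 + 5, so there are 25 full weeks plus 5 extra days.
Each full week contributes 5 weekdays (Mon–Fri): 25 × 5 = 125.
The 5 extra days are Sat, Sun, Mon, Tue, Wed — 3 of them qualify.
Total: 125 + 3 = 128.
Holidays: Mar 17, 1933 (Fri); Apr 1, 1933 (Sat); May 5, 1933 (Fri); May 23, 1933 (Tue); Jun 4, 1933 (Sun); Jul 3, 1933 (Mon); Jul 15, 1933 (Sat).
4 of the 7 holidays fall on weekdays; the rest are weekends and were already excluded.
Business days: 128 − 4 = 124.

124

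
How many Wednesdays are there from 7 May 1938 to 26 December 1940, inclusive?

138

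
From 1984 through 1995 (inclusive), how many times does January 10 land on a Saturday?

1

Day of week of January 10 in each year:
1984: Tue, 1985: Thu, 1986: Fri, 1987: Sat ✓, 1988: Sun, 1989: Tue, 1990: Wed, 1991: Thu, 1992: Fri, 1993: Sun, 1994: Mon, 1995: Tue
Saturdays: 1987.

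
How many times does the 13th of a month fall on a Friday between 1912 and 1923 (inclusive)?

Friday-the-13ths by year:
1912: Sep, Dec
1913: Jun
1914: Feb, Mar, Nov
1915: Aug
1916: Oct
1917: Apr, Jul
1918: Sep, Dec
1919: Jun
1920: Feb, Aug
1921: May
1922: Jan, Oct
1923: Apr, Jul

20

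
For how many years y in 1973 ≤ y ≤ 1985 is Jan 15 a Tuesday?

3

Day of week of January 15 in each year:
1973: Mon, 1974: Tue ✓, 1975: Wed, 1976: Thu, 1977: Sat, 1978: Sun, 1979: Mon, 1980: Tue ✓, 1981: Thu, 1982: Fri, 1983: Sat, 1984: Sun, 1985: Tue ✓
Tuesdays: 1974, 1980, 1985.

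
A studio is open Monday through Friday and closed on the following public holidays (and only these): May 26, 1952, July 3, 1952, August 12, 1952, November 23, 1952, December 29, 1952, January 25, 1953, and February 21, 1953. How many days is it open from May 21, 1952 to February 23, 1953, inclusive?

195 working days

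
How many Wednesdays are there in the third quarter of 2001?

July 1, 2001 is a Sunday.
From July 1, 2001 to September 30, 2001 is 92 days inclusive.
92 = 7 × 13 + 1, so there are 13 full weeks plus 1 extra day.
Each full week contributes one Wednesday: 13 so far.
The 1 extra day is Sun — none qualify.
Total: 13 + 0 = 13.

13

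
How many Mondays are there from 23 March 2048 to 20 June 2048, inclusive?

13 Mondays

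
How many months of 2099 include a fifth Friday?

4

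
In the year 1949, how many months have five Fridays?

A month has five Fridays exactly when Friday falls within its first (length − 28) days.
Jan: 31 days, starts Sat → 5 of Sat, Sun, Mon
Feb: 28 days, starts Tue → 5 of (none)
Mar: 31 days, starts Tue → 5 of Tue, Wed, Thu
Apr: 30 days, starts Fri → 5 of Fri, Sat ✓
May: 31 days, starts Sun → 5 of Sun, Mon, Tue
Jun: 30 days, starts Wed → 5 of Wed, Thu
Jul: 31 days, starts Fri → 5 of Fri, Sat, Sun ✓
Aug: 31 days, starts Mon → 5 of Mon, Tue, Wed
Sep: 30 days, starts Thu → 5 of Thu, Fri ✓
Oct: 31 days, starts Sat → 5 of Sat, Sun, Mon
Nov: 30 days, starts Tue → 5 of Tue, Wed
Dec: 31 days, starts Thu → 5 of Thu, Fri, Sat ✓
Months with five Fridays: Apr, Jul, Sep, Dec.

4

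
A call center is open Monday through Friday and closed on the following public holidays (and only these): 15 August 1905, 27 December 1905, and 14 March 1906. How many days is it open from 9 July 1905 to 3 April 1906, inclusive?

189 business days

9 July 1905 is a Sunday.
The range spans 269 days (inclusive of both endpoints).
269 = 7 × 38 + 3, so there are 38 full weeks plus 3 extra days.
Each full week contributes 5 weekdays (Mon–Fri): 38 × 5 = 190.
The 3 extra days are Sun, Mon, Tue — 2 of them qualify.
Total: 190 + 2 = 192.
Holidays: 15 August 1905 (Tue); 27 December 1905 (Wed); 14 March 1906 (Wed).
All 3 holidays fall on weekdays, so subtract 3.
Business days: 192 − 3 = 189.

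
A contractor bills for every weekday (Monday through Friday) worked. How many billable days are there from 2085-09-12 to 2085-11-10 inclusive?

43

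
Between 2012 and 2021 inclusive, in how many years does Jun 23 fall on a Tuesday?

2

Day of week of June 23 in each year:
2012: Sat, 2013: Sun, 2014: Mon, 2015: Tue ✓, 2016: Thu, 2017: Fri, 2018: Sat, 2019: Sun, 2020: Tue ✓, 2021: Wed
Tuesdays: 2015, 2020.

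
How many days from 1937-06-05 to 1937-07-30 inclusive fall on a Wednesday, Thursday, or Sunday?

1937-06-05 is a Saturday.
The range spans 56 days (inclusive of both endpoints).
56 = 7 × 8, so the span is exactly 8 full weeks.
Each full week contributes 3 days from the set (Wed, Thu, Sun): 8 × 3 = 24.

24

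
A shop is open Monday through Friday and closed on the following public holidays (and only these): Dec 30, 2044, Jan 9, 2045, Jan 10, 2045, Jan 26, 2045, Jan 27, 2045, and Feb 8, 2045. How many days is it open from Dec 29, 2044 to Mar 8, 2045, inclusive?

Dec 29, 2044 is a Thursday.
The range spans 70 days (inclusive of both endpoints).
70 = 7 × 10, so the span is exactly 10 full weeks.
Each full week contributes 5 weekdays (Mon–Fri): 10 × 5 = 50.
Total: 50.
Holidays: Dec 30, 2044 (Fri); Jan 9, 2045 (Mon); Jan 10, 2045 (Tue); Jan 26, 2045 (Thu); Jan 27, 2045 (Fri); Feb 8, 2045 (Wed).
All 6 holidays fall on weekdays, so subtract 6.
Business days: 50 − 6 = 44.

44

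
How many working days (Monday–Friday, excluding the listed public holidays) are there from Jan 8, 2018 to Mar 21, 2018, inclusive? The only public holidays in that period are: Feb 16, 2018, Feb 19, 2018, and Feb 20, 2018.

Jan 8, 2018 is a Monday.
From Jan 8, 2018 to Mar 21, 2018 is 73 days inclusive.
73 = 7 × 10 + 3, so there are 10 full weeks plus 3 extra days.
Each full week contributes 5 weekdays (Mon–Fri): 10 × 5 = 50.
The 3 extra days are Mon, Tue, Wed — 3 of them qualify.
Total: 50 + 3 = 53.
Holidays: Feb 16, 2018 (Fri); Feb 19, 2018 (Mon); Feb 20, 2018 (Tue).
All 3 holidays fall on weekdays, so subtract 3.
Business days: 53 − 3 = 50.

50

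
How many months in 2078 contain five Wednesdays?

4

A month has five Wednesdays exactly when Wednesday falls within its first (length − 28) days.
Jan: 31 days, starts Sat → 5 of Sat, Sun, Mon
Feb: 28 days, starts Tue → 5 of (none)
Mar: 31 days, starts Tue → 5 of Tue, Wed, Thu ✓
Apr: 30 days, starts Fri → 5 of Fri, Sat
May: 31 days, starts Sun → 5 of Sun, Mon, Tue
Jun: 30 days, starts Wed → 5 of Wed, Thu ✓
Jul: 31 days, starts Fri → 5 of Fri, Sat, Sun
Aug: 31 days, starts Mon → 5 of Mon, Tue, Wed ✓
Sep: 30 days, starts Thu → 5 of Thu, Fri
Oct: 31 days, starts Sat → 5 of Sat, Sun, Mon
Nov: 30 days, starts Tue → 5 of Tue, Wed ✓
Dec: 31 days, starts Thu → 5 of Thu, Fri, Sat
Months with five Wednesdays: Mar, Jun, Aug, Nov.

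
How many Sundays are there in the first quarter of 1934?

12

1934-01-01 is a Monday.
The range spans 90 days (inclusive of both endpoints).
90 = 7 × 12 + 6, so there are 12 full weeks plus 6 extra days.
Each full week contributes one Sunday: 12 so far.
The 6 extra days are Monday, Tuesday, Wednesday, Thursday, Friday, Saturday — none qualify.
Total: 12 + 0 = 12.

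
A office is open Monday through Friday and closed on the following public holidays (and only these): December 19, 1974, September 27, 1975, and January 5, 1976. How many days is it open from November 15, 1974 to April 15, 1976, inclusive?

November 15, 1974 is a Friday.
The range spans 518 days (inclusive of both endpoints).
518 = 7 × 74, so the span is exactly 74 full weeks.
Each full week contributes 5 weekdays (Mon–Fri): 74 × 5 = 370.
Total: 370.
Holidays: December 19, 1974 (Thu); September 27, 1975 (Sat); January 5, 1976 (Mon).
2 of the 3 holidays fall on weekdays; the rest are weekends and were already excluded.
Business days: 370 − 2 = 368.

368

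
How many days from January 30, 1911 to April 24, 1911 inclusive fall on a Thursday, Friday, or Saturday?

36

January 30, 1911 is a Monday.
The range spans 85 days (inclusive of both endpoints).
85 = 7 × 12 + 1, so there are 12 full weeks plus 1 extra day.
Each full week contributes 3 days from the set (Thu, Fri, Sat): 12 × 3 = 36.
The 1 extra day is Mon — none qualify.
Total: 36 + 0 = 36.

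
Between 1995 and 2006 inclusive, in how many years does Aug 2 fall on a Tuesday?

1

Day of week of August 2 in each year:
1995: Wed, 1996: Fri, 1997: Sat, 1998: Sun, 1999: Mon, 2000: Wed, 2001: Thu, 2002: Fri, 2003: Sat, 2004: Mon, 2005: Tue ✓, 2006: Wed
Tuesdays: 2005.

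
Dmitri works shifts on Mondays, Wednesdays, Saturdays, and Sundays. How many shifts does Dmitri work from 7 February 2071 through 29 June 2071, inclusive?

83

7 February 2071 is a Saturday.
The range spans 143 days (inclusive of both endpoints).
143 = 7 × 20 + 3, so there are 20 full weeks plus 3 extra days.
Each full week contributes 4 days from the set (Mon, Wed, Sat, Sun): 20 × 4 = 80.
The 3 extra days are Sat, Sun, Mon — 3 of them qualify.
Total: 80 + 3 = 83.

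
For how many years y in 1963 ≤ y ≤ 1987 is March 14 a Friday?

4

Day of week of March 14 in each year:
1963: Thu, 1964: Sat, 1965: Sun, 1966: Mon, 1967: Tue, 1968: Thu, 1969: Fri ✓, 1970: Sat, 1971: Sun, 1972: Tue, 1973: Wed, 1974: Thu, 1975: Fri ✓, 1976: Sun, 1977: Mon, 1978: Tue, 1979: Wed, 1980: Fri ✓, 1981: Sat, 1982: Sun, 1983: Mon, 1984: Wed, 1985: Thu, 1986: Fri ✓, 1987: Sat
Fridays: 1969, 1975, 1980, 1986.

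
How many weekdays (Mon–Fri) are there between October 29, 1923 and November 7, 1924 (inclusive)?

270 weekdays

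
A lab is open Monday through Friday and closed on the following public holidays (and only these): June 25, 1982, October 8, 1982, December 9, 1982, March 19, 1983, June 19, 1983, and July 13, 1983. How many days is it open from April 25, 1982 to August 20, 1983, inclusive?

April 25, 1982 is a Sunday.
The range spans 483 days (inclusive of both endpoints).
483 = 7 × 69, so the span is exactly 69 full weeks.
Each full week contributes 5 weekdays (Mon–Fri): 69 × 5 = 345.
Holidays: June 25, 1982 (Fri); October 8, 1982 (Fri); December 9, 1982 (Thu); March 19, 1983 (Sat); June 19, 1983 (Sun); July 13, 1983 (Wed).
4 of the 6 holidays fall on weekdays; the rest are weekends and were already excluded.
Business days: 345 − 4 = 341.

341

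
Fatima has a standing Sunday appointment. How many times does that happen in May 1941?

1941-05-01 is a Thursday.
From 1941-05-01 to 1941-05-31 is 31 days inclusive.
31 = 7 × 4 + 3, so there are 4 full weeks plus 3 extra days.
Each full week contributes one Sunday: 4 so far.
The 3 extra days are Thursday, Friday, Saturday — none qualify.
Total: 4 + 0 = 4.

4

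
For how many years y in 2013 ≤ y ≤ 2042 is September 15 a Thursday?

Day of week of September 15 in each year:
2013: Sun, 2014: Mon, 2015: Tue, 2016: Thu ✓, 2017: Fri, 2018: Sat, 2019: Sun, 2020: Tue, 2021: Wed, 2022: Thu ✓, 2023: Fri, 2024: Sun, 2025: Mon, 2026: Tue, 2027: Wed, 2028: Fri, 2029: Sat, 2030: Sun, 2031: Mon, 2032: Wed, 2033: Thu ✓, 2034: Fri, 2035: Sat, 2036: Mon, 2037: Tue, 2038: Wed, 2039: Thu ✓, 2040: Sat, 2041: Sun, 2042: Mon
Thursdays: 2016, 2022, 2033, 2039.

4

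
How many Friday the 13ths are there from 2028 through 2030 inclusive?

5

Friday-the-13ths by year:
2028: Oct
2029: Apr, Jul
2030: Sep, Dec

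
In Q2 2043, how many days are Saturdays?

13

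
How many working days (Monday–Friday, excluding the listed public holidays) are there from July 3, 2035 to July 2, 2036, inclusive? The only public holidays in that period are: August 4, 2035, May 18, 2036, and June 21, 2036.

262 working days

July 3, 2035 is a Tuesday.
That's 366 days from start to end, counting both.
366 = 7 × 52 + 2, so there are 52 full weeks plus 2 extra days.
Each full week contributes 5 weekdays (Mon–Fri): 52 × 5 = 260.
The 2 extra days are Tuesday, Wednesday — 2 of them qualify.
Total: 260 + 2 = 262.
Holidays: August 4, 2035 (Sat); May 18, 2036 (Sun); June 21, 2036 (Sat).
None of the 3 holidays fall on a weekday, so nothing to subtract.
Business days: 262 − 0 = 262.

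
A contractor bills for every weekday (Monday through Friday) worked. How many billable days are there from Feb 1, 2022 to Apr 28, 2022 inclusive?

Feb 1, 2022 is a Tuesday.
From Feb 1, 2022 to Apr 28, 2022 is 87 days inclusive.
87 = 7 × 12 + 3, so there are 12 full weeks plus 3 extra days.
Each full week contributes 5 weekdays (Mon–Fri): 12 × 5 = 60.
The 3 extra days are Tue, Wed, Thu — 3 of them qualify.
Total: 60 + 3 = 63.

63 weekdays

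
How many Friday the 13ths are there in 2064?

The 13th falls on a Friday when the month's 13th has weekday Fri.
Jan 13 is Sun; Feb 13 is Wed; Mar 13 is Thu; Apr 13 is Sun; May 13 is Tue; Jun 13 is Fri ✓; Jul 13 is Sun; Aug 13 is Wed; Sep 13 is Sat; Oct 13 is Mon; Nov 13 is Thu; Dec 13 is Sat.
Friday the 13ths: Jun.

1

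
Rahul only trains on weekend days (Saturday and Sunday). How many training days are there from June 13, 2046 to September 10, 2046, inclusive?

26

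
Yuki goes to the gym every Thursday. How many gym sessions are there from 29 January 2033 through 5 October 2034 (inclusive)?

29 January 2033 is a Saturday.
From 29 January 2033 to 5 October 2034 is 615 days inclusive.
615 = 7 × 87 + 6, so there are 87 full weeks plus 6 extra days.
Each full week contributes one Thursday: 87 so far.
The 6 extra days are Sat, Sun, Mon, Tue, Wed, Thu — 1 of them qualifies.
Total: 87 + 1 = 88.

88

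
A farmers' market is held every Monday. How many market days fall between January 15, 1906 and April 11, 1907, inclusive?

January 15, 1906 is a Monday.
The range spans 452 days (inclusive of both endpoints).
452 = 7 × 64 + 4, so there are 64 full weeks plus 4 extra days.
Each full week contributes one Monday: 64 so far.
The 4 extra days are Mon, Tue, Wed, Thu — 1 of them qualifies.
Total: 64 + 1 = 65.

65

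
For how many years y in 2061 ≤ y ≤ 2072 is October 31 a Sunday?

1

Day of week of October 31 in each year:
2061: Mon, 2062: Tue, 2063: Wed, 2064: Fri, 2065: Sat, 2066: Sun ✓, 2067: Mon, 2068: Wed, 2069: Thu, 2070: Fri, 2071: Sat, 2072: Mon
Sundays: 2066.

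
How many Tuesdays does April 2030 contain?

2030-04-01 is a Monday.
The range spans 30 days (inclusive of both endpoints).
30 = 7 × 4 + 2, so there are 4 full weeks plus 2 extra days.
Each full week contributes one Tuesday: 4 so far.
The 2 extra days are Mon, Tue — 1 of them qualifies.
Total: 4 + 1 = 5.

5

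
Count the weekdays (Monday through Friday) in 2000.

260

1 January 2000 is a Saturday.
That's 366 days from start to end, counting both.
366 = 7 × 52 + 2, so there are 52 full weeks plus 2 extra days.
Each full week contributes 5 weekdays (Mon–Fri): 52 × 5 = 260.
The 2 extra days are Saturday, Sunday — none qualify.
Total: 260 + 0 = 260.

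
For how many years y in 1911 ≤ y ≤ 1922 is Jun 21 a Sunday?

Day of week of June 21 in each year:
1911: Wed, 1912: Fri, 1913: Sat, 1914: Sun ✓, 1915: Mon, 1916: Wed, 1917: Thu, 1918: Fri, 1919: Sat, 1920: Mon, 1921: Tue, 1922: Wed
Sundays: 1914.

1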